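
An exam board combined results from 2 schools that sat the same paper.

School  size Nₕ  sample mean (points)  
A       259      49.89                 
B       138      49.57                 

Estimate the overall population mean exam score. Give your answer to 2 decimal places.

N = 397; weights Wₕ = Nₕ/N = (0.6524, 0.3476).
x̄_st = Σ Wₕ·x̄ₕ = 0.6524·49.89 + 0.3476·49.57 ≈ 49.7788...
→ 49.78.

49.78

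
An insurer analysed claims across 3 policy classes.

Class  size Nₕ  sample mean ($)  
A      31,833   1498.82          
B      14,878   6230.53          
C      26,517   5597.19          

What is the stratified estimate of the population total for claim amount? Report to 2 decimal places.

Estimate total by summing Nₕ·x̄ₕ over strata.
31833·1498.82 + 14878·6230.53 + 26517·5597.19 = 47711937.06 + 92697825.34 + 148420687.23 = 288830449.63.

288830449.63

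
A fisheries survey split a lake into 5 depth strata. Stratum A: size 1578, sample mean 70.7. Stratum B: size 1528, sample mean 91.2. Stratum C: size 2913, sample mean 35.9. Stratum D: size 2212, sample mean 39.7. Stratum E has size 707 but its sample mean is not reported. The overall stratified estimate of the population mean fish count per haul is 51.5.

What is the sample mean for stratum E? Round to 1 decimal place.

24.0

N = 1578 + 1528 + 2913 + 2212 + 707 = 8938.
Overall total = μ·N = 51.5·8938 = 460307.
Subtract the known strata: 1578·70.7 + 1528·91.2 + 2913·35.9 + 2212·39.7 = 443311.3.
Remaining total for stratum E: 460307 − 443311.3 = 16995.7.
Divide by its size: 16995.7 / 707 = 24.039... → 24.0.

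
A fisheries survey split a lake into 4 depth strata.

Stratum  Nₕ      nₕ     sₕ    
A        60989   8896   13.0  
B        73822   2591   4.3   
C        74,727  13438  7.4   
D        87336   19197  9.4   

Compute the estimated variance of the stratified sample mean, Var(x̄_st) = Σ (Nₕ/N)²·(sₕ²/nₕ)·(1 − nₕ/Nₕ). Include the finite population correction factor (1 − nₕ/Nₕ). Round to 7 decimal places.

0.0016331

N = 296874. Term for each stratum: Wₕ²sₕ²/nₕ·(1−nₕ/Nₕ).
Var(x̄_st) = 0.0006848232 + 0.0004257749 + 0.0002117603 + 0.0003107900 = 0.0016331484 → 0.0016331.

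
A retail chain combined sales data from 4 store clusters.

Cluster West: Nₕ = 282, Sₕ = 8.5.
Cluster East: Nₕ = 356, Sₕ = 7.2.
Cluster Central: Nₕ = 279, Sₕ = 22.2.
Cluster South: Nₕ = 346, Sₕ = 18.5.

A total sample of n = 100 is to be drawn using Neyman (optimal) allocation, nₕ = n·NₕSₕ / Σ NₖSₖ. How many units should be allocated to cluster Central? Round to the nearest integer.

Σ NₕSₕ = 282·8.5 + 356·7.2 + 279·22.2 + 346·18.5 = 17555.
Share for Central: 6193.8/17555 = 0.35282.
n_Central = 100 × 0.35282 = 35.282... → 35.

35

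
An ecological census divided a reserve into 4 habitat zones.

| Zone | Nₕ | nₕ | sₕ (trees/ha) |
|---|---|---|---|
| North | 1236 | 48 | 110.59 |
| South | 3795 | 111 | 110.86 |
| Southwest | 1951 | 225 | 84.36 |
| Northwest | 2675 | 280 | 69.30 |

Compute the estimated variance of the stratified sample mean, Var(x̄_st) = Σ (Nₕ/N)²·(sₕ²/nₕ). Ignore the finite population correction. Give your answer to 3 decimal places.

N = 9657; Wₕ = Nₕ/N.
zone North: (1236/9657)²·110.59²/48 = 4.173909
zone South: (3795/9657)²·110.86²/111 = 17.098809
zone Southwest: (1951/9657)²·84.36²/225 = 1.290984
zone Northwest: (2675/9657)²·69.30²/280 = 1.316047
Sum = 23.879749 → 23.880.

23.880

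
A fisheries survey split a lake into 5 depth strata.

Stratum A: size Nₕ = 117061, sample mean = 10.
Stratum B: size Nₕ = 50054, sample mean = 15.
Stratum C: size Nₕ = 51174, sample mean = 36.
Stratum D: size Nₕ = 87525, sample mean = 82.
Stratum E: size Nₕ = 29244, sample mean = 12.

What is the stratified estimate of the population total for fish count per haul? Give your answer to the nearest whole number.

Estimate total by summing Nₕ·x̄ₕ over strata.
117061·10 + 50054·15 + 51174·36 + 87525·82 + 29244·12 = 1170610 + 750810 + 1842264 + 7177050 + 350928 = 11291662.

11291662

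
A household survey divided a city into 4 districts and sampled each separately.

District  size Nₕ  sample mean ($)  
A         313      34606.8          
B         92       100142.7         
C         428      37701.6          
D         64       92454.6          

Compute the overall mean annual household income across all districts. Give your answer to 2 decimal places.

N = 313 + 92 + 428 + 64 = 897.
Weight each subgroup mean by Nₕ/N and sum.
Σ Nₕx̄ₕ = 313·34606.8 + 92·100142.7 + 428·37701.6 + 64·92454.6 = 10831928.4 + 9213128.4 + 16136284.8 + 5917094.4 = 42098436.
Divide by N: 42098436 / 897 = 46932.4816... → 46932.48.

46932.48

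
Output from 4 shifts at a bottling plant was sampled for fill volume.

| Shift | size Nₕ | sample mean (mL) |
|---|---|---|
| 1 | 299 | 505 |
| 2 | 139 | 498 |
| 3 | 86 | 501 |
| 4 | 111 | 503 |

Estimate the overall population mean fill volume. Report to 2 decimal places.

N = 635; weights Wₕ = Nₕ/N = (0.4709, 0.2189, 0.1354, 0.1748).
x̄_st = Σ Wₕ·x̄ₕ = 0.4709·505 + 0.2189·498 + 0.1354·501 + 0.1748·503 ≈ 502.5764...
→ 502.58.

502.58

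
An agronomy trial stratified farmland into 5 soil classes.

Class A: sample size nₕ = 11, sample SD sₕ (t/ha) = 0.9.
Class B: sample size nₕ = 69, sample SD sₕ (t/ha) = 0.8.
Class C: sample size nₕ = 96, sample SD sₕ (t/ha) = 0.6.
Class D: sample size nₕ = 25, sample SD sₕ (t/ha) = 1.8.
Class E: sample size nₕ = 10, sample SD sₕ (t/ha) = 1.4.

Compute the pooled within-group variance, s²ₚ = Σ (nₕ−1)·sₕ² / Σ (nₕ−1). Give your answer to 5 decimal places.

Degrees of freedom: 10 + 68 + 95 + 24 + 9 = 206.
Σ(nₕ−1)sₕ² = 10·0.81 + 68·0.64 + 95·0.36 + 24·3.24 + 9·1.96 = 181.22.
s²ₚ = 181.22 / 206 = 0.8797087... → 0.87971.

0.87971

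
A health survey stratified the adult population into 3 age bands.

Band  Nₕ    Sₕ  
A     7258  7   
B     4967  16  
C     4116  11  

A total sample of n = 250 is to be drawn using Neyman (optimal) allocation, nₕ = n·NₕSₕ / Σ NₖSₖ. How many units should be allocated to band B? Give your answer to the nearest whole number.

Σ NₕSₕ = 7258·7 + 4967·16 + 4116·11 = 175554.
Share for B: 79472/175554 = 0.45269.
n_B = 250 × 0.45269 = 113.173... → 113.

113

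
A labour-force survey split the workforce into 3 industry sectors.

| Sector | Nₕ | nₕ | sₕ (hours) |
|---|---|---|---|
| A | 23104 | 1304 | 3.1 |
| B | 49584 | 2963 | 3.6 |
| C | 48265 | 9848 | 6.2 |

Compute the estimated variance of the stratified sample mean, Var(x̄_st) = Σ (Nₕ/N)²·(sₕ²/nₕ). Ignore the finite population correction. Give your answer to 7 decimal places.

N = 120953. Term for each stratum: Wₕ²sₕ²/nₕ.
Var(x̄_st) = 0.0002688976 + 0.0007350607 + 0.0006215365 = 0.0016254948 → 0.0016255.

0.0016255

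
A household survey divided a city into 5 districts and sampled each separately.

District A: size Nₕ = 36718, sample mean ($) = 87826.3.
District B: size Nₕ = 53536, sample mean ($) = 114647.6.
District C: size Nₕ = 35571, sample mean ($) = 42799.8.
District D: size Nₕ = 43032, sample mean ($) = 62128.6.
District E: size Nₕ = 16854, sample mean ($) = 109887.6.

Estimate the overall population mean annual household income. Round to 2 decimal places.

82981.49

x̄_st = (Σ Nₕx̄ₕ) / (Σ Nₕ) = (36718·87826.3 + 53536·114647.6 + 35571·42799.8 + 43032·62128.6 + 16854·109887.6) / 185711
= 15410575208.4 / 185711 = 82981.4885... → 82981.49.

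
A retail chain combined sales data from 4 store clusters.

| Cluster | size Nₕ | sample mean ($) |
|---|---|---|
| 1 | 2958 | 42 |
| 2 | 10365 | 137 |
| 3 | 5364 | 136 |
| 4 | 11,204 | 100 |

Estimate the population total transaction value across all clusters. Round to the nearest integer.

Estimate total by summing Nₕ·x̄ₕ over strata.
2958·42 + 10365·137 + 5364·136 + 11204·100 = 124236 + 1420005 + 729504 + 1120400 = 3394145.

3394145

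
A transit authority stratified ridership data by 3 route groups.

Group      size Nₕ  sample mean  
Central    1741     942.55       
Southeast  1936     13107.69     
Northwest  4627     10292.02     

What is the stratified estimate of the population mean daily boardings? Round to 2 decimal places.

N = 1741 + 1936 + 4627 = 8304.
Overall mean = Σ (Nₕ/N)·x̄ₕ — weight by population share, not a simple average.
Σ Nₕx̄ₕ = 1741·942.55 + 1936·13107.69 + 4627·10292.02 = 1640979.55 + 25376487.84 + 47621176.54 = 74638643.93.
Divide by N: 74638643.93 / 8304 = 8988.2760... → 8988.28.

8988.28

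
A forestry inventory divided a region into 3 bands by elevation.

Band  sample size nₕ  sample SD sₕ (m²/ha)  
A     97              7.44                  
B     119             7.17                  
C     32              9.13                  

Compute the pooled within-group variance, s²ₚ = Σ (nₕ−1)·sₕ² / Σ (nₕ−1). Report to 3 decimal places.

Degrees of freedom: 96 + 118 + 31 = 245.
Σ(nₕ−1)sₕ² = 96·55.3536 + 118·51.4089 + 31·83.3569 = 13964.2597.
s²ₚ = 13964.2597 / 245 = 56.99698... → 56.997.

56.997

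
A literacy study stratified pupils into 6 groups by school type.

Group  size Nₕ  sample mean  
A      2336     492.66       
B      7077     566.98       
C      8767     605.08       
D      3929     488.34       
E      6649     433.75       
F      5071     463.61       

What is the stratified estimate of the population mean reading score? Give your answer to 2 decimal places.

520.91

x̄_st = (Σ Nₕx̄ₕ) / (Σ Nₕ) = (2336·492.66 + 7077·566.98 + 8767·605.08 + 3929·488.34 + 6649·433.75 + 5071·463.61) / 33829
= 17621765.5 / 33829 = 520.9071... → 520.91.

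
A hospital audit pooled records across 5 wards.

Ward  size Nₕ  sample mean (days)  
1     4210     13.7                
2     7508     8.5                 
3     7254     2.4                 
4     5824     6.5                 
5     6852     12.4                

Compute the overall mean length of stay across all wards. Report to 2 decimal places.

8.27

N = 4210 + 7508 + 7254 + 5824 + 6852 = 31648.
Overall mean = Σ (Nₕ/N)·x̄ₕ — weight by population share, not a simple average.
Σ Nₕx̄ₕ = 4210·13.7 + 7508·8.5 + 7254·2.4 + 5824·6.5 + 6852·12.4 = 57677 + 63818 + 17409.6 + 37856 + 84964.8 = 261725.4.
Divide by N: 261725.4 / 31648 = 8.2699... → 8.27.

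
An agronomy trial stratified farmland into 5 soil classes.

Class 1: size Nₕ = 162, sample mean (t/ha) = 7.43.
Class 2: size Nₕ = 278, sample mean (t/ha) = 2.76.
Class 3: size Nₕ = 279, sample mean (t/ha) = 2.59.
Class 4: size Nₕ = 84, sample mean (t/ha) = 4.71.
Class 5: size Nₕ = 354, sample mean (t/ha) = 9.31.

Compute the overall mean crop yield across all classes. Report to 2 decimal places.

5.52

x̄_st = (Σ Nₕx̄ₕ) / (Σ Nₕ) = (162·7.43 + 278·2.76 + 279·2.59 + 84·4.71 + 354·9.31) / 1157
= 6384.93 / 1157 = 5.5185... → 5.52.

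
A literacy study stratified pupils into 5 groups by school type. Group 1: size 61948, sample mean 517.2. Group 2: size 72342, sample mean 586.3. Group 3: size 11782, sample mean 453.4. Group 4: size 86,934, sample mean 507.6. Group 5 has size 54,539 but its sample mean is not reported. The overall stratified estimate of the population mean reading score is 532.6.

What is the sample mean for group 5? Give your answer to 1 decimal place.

Σ Nₕx̄ₕ = N·μ, so 54539·x̄_5 = 287545·532.6 − (61948·517.2 + 72342·586.3 + 11782·453.4 + 86934·507.6).
= 153146467 − 123923277.4 = 29223189.6.
x̄_5 = 29223189.6 / 54539 = 535.822... → 535.8.

535.8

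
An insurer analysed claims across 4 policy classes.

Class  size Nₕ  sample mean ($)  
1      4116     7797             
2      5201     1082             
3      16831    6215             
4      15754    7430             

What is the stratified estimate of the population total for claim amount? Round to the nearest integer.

1: 4116·7797 = 32092452
2: 5201·1082 = 5627482
3: 16831·6215 = 104604665
4: 15754·7430 = 117052220
τ̂ = Σ Nₕx̄ₕ = 259376819.

259376819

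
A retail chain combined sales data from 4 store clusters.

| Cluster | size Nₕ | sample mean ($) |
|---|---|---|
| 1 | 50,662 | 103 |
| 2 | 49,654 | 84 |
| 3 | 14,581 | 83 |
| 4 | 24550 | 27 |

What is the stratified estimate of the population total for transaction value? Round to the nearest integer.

11262195

1: 50662·103 = 5218186
2: 49654·84 = 4170936
3: 14581·83 = 1210223
4: 24550·27 = 662850
τ̂ = Σ Nₕx̄ₕ = 11262195.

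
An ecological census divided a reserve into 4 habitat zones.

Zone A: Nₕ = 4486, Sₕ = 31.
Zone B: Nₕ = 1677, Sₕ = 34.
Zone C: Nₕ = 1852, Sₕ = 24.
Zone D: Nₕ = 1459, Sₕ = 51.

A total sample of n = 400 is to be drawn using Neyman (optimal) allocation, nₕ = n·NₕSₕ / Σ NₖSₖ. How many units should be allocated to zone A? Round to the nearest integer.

177

A: NₕSₕ = 4486·31 = 139066
B: NₕSₕ = 1677·34 = 57018
C: NₕSₕ = 1852·24 = 44448
D: NₕSₕ = 1459·51 = 74409
Σ NₕSₕ = 314941.
n_A = 400·139066/314941 = 176.625... → 177.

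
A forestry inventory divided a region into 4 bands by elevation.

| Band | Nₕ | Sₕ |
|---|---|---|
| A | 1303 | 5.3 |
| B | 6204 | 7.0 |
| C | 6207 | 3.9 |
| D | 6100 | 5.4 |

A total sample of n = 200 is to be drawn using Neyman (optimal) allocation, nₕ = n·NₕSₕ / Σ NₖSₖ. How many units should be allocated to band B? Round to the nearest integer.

Σ NₕSₕ = 1303·5.3 + 6204·7.0 + 6207·3.9 + 6100·5.4 = 107481.2.
Share for B: 43428/107481.2 = 0.40405.
n_B = 200 × 0.40405 = 80.810... → 81.

81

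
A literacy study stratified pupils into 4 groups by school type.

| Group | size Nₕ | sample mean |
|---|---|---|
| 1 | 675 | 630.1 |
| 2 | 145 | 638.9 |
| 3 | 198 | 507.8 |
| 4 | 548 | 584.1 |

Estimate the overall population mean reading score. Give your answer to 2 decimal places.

599.35

x̄_st = (Σ Nₕx̄ₕ) / (Σ Nₕ) = (675·630.1 + 145·638.9 + 198·507.8 + 548·584.1) / 1566
= 938589.2 / 1566 = 599.3545... → 599.35.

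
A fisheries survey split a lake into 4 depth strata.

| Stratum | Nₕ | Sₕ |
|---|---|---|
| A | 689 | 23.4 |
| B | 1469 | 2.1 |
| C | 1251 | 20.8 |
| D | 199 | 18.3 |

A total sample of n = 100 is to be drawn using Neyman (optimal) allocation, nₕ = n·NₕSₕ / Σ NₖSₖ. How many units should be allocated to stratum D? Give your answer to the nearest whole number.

A: NₕSₕ = 689·23.4 = 16122.6
B: NₕSₕ = 1469·2.1 = 3084.9
C: NₕSₕ = 1251·20.8 = 26020.8
D: NₕSₕ = 199·18.3 = 3641.7
Σ NₕSₕ = 48870.
n_D = 100·3641.7/48870 = 7.452... → 7.

7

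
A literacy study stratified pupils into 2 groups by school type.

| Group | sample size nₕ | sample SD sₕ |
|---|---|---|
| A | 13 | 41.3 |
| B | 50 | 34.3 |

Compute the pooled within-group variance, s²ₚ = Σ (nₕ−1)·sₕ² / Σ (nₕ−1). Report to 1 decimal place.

A: (13−1)·41.3² = 12·1705.69 = 20468.28
B: (50−1)·34.3² = 49·1176.49 = 57648.01
Numerator = 78116.29; denominator = Σ(nₕ−1) = 61.
s²ₚ = 78116.29/61 = 1280.595... → 1280.6.

1280.6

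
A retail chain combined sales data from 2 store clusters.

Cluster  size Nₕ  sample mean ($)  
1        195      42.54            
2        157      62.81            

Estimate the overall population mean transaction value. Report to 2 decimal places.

N = 352; weights Wₕ = Nₕ/N = (0.5540, 0.4460).
x̄_st = Σ Wₕ·x̄ₕ = 0.5540·42.54 + 0.4460·62.81 ≈ 51.5809...
→ 51.58.

51.58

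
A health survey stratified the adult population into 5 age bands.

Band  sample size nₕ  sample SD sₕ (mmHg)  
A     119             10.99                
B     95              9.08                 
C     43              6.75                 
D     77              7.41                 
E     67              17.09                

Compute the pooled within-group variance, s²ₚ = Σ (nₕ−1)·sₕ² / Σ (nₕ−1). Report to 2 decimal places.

Degrees of freedom: 118 + 94 + 42 + 76 + 66 = 396.
Σ(nₕ−1)sₕ² = 118·120.7801 + 94·82.4464 + 42·45.5625 + 76·54.9081 + 66·292.0681 = 47365.1486.
s²ₚ = 47365.1486 / 396 = 119.6090... → 119.61.

119.61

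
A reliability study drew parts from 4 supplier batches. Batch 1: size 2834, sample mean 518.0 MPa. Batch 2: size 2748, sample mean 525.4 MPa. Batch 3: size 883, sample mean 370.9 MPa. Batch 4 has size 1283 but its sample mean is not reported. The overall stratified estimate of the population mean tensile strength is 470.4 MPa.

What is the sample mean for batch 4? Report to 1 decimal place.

N = 2834 + 2748 + 883 + 1283 = 7748.
Overall total = μ·N = 470.4·7748 = 3644659.2.
Subtract the known strata: 2834·518.0 + 2748·525.4 + 883·370.9 = 3239315.9.
Remaining total for batch 4: 3644659.2 − 3239315.9 = 405343.3.
Divide by its size: 405343.3 / 1283 = 315.934... → 315.9.

315.9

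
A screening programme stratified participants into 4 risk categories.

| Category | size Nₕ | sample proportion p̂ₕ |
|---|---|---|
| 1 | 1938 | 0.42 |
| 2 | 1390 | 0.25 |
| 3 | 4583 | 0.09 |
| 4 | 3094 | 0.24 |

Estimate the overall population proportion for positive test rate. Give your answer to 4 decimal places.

Wₕ = Nₕ/N with N = 11005: 0.1761, 0.1263, 0.4164, 0.2811.
p̂_st = 0.1761·0.42 + 0.1263·0.25 + 0.4164·0.09 + 0.2811·0.24 ≈ 0.210494... → 0.2105.

0.2105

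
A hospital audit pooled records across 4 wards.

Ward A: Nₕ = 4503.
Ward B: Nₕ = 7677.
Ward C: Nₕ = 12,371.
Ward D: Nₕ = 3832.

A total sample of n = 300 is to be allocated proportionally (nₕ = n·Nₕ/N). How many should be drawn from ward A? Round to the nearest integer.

Share of ward A = 4503/28383 = 0.15865.
Allocate 300 × 0.15865 = 47.595... → 48.

48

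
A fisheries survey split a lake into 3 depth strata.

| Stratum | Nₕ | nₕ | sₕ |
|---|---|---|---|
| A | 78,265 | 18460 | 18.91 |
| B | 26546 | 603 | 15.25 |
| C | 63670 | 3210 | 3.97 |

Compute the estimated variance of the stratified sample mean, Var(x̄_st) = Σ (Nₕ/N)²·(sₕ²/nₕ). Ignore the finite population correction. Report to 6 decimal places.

N = 168481. Term for each stratum: Wₕ²sₕ²/nₕ.
Var(x̄_st) = 0.004180081 + 0.009574557 + 0.000701203 = 0.014455841 → 0.014456.

0.014456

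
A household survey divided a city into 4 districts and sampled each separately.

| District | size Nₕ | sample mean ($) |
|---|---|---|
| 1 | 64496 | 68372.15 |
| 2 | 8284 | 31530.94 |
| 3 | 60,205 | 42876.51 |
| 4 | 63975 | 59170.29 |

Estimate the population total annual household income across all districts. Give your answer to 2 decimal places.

Population total = Σ Nₕ·x̄ₕ (each stratum's size times its mean).
64496·68372.15 + 8284·31530.94 + 60205·42876.51 + 63975·59170.29 = 4409730186.4 + 261202306.96 + 2581380284.55 + 3785419302.75 = 11037732080.66.

11037732080.66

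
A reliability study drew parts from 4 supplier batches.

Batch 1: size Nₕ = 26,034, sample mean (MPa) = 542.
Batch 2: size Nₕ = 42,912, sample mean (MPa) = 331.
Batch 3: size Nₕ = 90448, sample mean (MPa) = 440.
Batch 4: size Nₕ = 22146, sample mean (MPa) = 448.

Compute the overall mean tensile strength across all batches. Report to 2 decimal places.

N = 181540; weights Wₕ = Nₕ/N = (0.1434, 0.2364, 0.4982, 0.1220).
x̄_st = Σ Wₕ·x̄ₕ = 0.1434·542 + 0.2364·331 + 0.4982·440 + 0.1220·448 ≈ 429.8382...
→ 429.84.

429.84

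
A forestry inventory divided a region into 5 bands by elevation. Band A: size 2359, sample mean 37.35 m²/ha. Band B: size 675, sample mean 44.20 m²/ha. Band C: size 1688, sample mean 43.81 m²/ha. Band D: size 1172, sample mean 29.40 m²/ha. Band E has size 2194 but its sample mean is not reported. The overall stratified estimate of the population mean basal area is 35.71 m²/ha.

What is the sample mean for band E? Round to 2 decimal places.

28.47

N = 2359 + 675 + 1688 + 1172 + 2194 = 8088.
Overall total = μ·N = 35.71·8088 = 288822.48.
Subtract the known strata: 2359·37.35 + 675·44.20 + 1688·43.81 + 1172·29.40 = 226351.73.
Remaining total for band E: 288822.48 − 226351.73 = 62470.75.
Divide by its size: 62470.75 / 2194 = 28.4735... → 28.47.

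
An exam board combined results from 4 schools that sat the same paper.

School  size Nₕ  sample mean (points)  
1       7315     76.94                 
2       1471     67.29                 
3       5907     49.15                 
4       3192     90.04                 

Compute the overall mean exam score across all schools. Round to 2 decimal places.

69.31

N = 17885; weights Wₕ = Nₕ/N = (0.4090, 0.0822, 0.3303, 0.1785).
x̄_st = Σ Wₕ·x̄ₕ = 0.4090·76.94 + 0.0822·67.29 + 0.3303·49.15 + 0.1785·90.04 ≈ 69.3059...
→ 69.31.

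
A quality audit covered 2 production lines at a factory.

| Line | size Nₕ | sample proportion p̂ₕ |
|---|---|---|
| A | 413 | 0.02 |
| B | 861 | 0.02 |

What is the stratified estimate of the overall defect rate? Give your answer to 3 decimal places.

N = 413 + 861 = 1274.
Overall proportion = Σ (Nₕ/N)·p̂ₕ.
Σ Nₕp̂ₕ = 8.26 + 17.22 = 25.48.
25.48 / 1274 = 0.02 → 0.020.

0.020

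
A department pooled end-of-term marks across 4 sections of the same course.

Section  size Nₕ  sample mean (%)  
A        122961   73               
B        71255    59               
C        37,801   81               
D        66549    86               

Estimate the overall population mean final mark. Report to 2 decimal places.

x̄_st = (Σ Nₕx̄ₕ) / (Σ Nₕ) = (122961·73 + 71255·59 + 37801·81 + 66549·86) / 298566
= 21965293 / 298566 = 73.5693... → 73.57.

73.57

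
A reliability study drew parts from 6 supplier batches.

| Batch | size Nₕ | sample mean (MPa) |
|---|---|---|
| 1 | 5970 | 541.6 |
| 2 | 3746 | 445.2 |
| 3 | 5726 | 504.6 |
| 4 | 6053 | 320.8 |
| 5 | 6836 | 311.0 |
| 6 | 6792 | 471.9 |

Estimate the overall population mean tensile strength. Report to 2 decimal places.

N = 5970 + 3746 + 5726 + 6053 + 6836 + 6792 = 35123.
The stratified mean weights each stratum mean by its population share Nₕ/N.
Σ Nₕx̄ₕ = 5970·541.6 + 3746·445.2 + 5726·504.6 + 6053·320.8 + 6836·311.0 + 6792·471.9 = 3233352 + 1667719.2 + 2889339.6 + 1941802.4 + 2125996 + 3205144.8 = 15063354.
Divide by N: 15063354 / 35123 = 428.8744... → 428.87.

428.87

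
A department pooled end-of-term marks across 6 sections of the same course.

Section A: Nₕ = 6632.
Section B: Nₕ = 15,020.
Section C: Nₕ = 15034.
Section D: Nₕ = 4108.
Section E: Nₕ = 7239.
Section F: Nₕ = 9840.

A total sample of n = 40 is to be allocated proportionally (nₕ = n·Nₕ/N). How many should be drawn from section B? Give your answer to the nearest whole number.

Share of section B = 15020/57873 = 0.25953.
Allocate 40 × 0.25953 = 10.381... → 10.

10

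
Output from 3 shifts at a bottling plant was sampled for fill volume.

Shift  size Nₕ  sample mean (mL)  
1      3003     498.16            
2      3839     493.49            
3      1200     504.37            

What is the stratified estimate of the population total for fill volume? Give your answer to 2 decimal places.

1: 3003·498.16 = 1495974.48
2: 3839·493.49 = 1894508.11
3: 1200·504.37 = 605244
τ̂ = Σ Nₕx̄ₕ = 3995726.59.

3995726.59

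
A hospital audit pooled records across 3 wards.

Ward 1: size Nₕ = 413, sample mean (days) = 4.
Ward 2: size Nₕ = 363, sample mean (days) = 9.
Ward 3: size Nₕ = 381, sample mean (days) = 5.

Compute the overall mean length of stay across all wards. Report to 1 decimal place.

N = 413 + 363 + 381 = 1157.
The stratified mean weights each stratum mean by its population share Nₕ/N.
Σ Nₕx̄ₕ = 413·4 + 363·9 + 381·5 = 1652 + 3267 + 1905 = 6824.
Divide by N: 6824 / 1157 = 5.898... → 5.9.

5.9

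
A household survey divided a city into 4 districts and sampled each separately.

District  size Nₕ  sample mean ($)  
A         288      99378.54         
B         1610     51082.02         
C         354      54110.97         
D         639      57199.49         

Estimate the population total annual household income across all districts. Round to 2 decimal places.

A: 288·99378.54 = 28621019.52
B: 1610·51082.02 = 82242052.2
C: 354·54110.97 = 19155283.38
D: 639·57199.49 = 36550474.11
τ̂ = Σ Nₕx̄ₕ = 166568829.21.

166568829.21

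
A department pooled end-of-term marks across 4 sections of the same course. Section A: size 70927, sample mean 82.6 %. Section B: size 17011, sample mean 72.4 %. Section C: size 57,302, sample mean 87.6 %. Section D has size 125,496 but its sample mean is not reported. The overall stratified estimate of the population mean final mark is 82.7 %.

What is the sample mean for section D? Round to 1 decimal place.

81.9

N = 70927 + 17011 + 57302 + 125496 = 270736.
Overall total = μ·N = 82.7·270736 = 22389867.2.
Subtract the known strata: 70927·82.6 + 17011·72.4 + 57302·87.6 = 12109821.8.
Remaining total for section D: 22389867.2 − 12109821.8 = 10280045.4.
Divide by its size: 10280045.4 / 125496 = 81.915... → 81.9.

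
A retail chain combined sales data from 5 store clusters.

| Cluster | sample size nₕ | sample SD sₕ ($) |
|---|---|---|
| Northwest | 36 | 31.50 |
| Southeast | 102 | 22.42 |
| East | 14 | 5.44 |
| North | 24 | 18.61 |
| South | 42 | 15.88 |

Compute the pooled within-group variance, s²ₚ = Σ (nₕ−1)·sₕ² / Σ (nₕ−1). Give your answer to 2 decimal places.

Northwest: (36−1)·31.50² = 35·992.25 = 34728.75
Southeast: (102−1)·22.42² = 101·502.6564 = 50768.2964
East: (14−1)·5.44² = 13·29.5936 = 384.7168
North: (24−1)·18.61² = 23·346.3321 = 7965.6383
South: (42−1)·15.88² = 41·252.1744 = 10339.1504
Numerator = 104186.5519; denominator = Σ(nₕ−1) = 213.
s²ₚ = 104186.5519/213 = 489.1387... → 489.14.

489.14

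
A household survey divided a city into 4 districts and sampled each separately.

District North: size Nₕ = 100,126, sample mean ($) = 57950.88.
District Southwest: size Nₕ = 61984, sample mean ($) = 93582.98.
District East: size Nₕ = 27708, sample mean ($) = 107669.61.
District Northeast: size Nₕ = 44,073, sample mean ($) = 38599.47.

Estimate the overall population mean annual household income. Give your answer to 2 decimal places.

N = 233891; weights Wₕ = Nₕ/N = (0.4281, 0.2650, 0.1185, 0.1884).
x̄_st = Σ Wₕ·x̄ₕ = 0.4281·57950.88 + 0.2650·93582.98 + 0.1185·107669.61 + 0.1884·38599.47 ≈ 69637.3150...
→ 69637.31.

69637.31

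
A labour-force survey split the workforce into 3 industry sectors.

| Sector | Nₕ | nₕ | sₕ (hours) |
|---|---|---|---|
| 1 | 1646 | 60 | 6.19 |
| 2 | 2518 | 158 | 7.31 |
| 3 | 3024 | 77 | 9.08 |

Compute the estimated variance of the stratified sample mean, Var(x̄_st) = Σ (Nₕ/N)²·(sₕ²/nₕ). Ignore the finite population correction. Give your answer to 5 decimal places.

0.26450

N = 7188; Wₕ = Nₕ/N.
sector 1: (1646/7188)²·6.19²/60 = 0.03348679
sector 2: (2518/7188)²·7.31²/158 = 0.04150238
sector 3: (3024/7188)²·9.08²/77 = 0.18950838
Sum = 0.26449755 → 0.26450.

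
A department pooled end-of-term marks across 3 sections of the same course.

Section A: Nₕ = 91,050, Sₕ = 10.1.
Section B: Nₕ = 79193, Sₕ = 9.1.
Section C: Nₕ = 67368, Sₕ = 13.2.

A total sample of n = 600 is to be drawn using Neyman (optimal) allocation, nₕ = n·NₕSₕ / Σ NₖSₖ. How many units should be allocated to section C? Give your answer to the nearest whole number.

A: NₕSₕ = 91050·10.1 = 919605
B: NₕSₕ = 79193·9.1 = 720656.3
C: NₕSₕ = 67368·13.2 = 889257.6
Σ NₕSₕ = 2529518.9.
n_C = 600·889257.6/2529518.9 = 210.931... → 211.

211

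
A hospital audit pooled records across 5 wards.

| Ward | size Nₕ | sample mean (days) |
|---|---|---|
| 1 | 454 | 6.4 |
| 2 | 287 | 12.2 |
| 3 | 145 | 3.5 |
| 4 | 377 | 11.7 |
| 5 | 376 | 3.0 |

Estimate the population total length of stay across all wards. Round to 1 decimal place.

Population total = Σ Nₕ·x̄ₕ (each stratum's size times its mean).
454·6.4 + 287·12.2 + 145·3.5 + 377·11.7 + 376·3.0 = 2905.6 + 3501.4 + 507.5 + 4410.9 + 1128 = 12453.4.

12453.4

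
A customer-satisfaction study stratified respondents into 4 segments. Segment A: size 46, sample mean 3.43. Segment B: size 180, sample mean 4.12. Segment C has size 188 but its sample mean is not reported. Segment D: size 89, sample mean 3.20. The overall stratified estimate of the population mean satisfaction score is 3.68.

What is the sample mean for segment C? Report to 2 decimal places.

3.55

Σ Nₕx̄ₕ = N·μ, so 188·x̄_C = 503·3.68 − (46·3.43 + 180·4.12 + 89·3.20).
= 1851.04 − 1184.18 = 666.86.
x̄_C = 666.86 / 188 = 3.5471... → 3.55.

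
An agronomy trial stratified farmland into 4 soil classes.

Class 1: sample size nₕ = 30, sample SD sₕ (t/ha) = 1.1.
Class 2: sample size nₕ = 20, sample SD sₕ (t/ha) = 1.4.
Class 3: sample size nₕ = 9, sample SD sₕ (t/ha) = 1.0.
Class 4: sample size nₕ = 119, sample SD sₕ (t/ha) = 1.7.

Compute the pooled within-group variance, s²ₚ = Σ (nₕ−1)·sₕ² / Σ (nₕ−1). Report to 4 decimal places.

2.4216

1: (30−1)·1.1² = 29·1.21 = 35.09
2: (20−1)·1.4² = 19·1.96 = 37.24
3: (9−1)·1.0² = 8·1 = 8
4: (119−1)·1.7² = 118·2.89 = 341.02
Numerator = 421.35; denominator = Σ(nₕ−1) = 174.
s²ₚ = 421.35/174 = 2.421552... → 2.4216.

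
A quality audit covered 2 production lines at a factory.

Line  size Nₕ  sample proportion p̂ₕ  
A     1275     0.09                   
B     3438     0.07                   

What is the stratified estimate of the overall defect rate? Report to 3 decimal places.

Wₕ = Nₕ/N with N = 4713: 0.2705, 0.7295.
p̂_st = 0.2705·0.09 + 0.7295·0.07 ≈ 0.07541... → 0.075.

0.075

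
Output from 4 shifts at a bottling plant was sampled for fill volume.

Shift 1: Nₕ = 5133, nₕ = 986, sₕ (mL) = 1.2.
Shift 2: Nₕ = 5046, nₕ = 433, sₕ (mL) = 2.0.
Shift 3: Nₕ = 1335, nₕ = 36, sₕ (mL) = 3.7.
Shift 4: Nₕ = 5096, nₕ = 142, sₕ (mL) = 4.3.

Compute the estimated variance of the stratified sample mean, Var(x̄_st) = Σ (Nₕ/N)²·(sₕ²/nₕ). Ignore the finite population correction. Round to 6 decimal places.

0.015705

N = 16610; Wₕ = Nₕ/N.
shift 1: (5133/16610)²·1.2²/986 = 0.000139473
shift 2: (5046/16610)²·2.0²/433 = 0.000852565
shift 3: (1335/16610)²·3.7²/36 = 0.002456542
shift 4: (5096/16610)²·4.3²/142 = 0.012256547
Sum = 0.015705127 → 0.015705.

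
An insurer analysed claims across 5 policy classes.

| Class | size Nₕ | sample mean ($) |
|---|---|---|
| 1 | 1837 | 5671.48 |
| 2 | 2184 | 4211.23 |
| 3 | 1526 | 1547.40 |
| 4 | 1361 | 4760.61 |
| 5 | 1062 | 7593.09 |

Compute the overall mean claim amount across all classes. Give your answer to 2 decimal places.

N = 7970; weights Wₕ = Nₕ/N = (0.2305, 0.2740, 0.1915, 0.1708, 0.1332).
x̄_st = Σ Wₕ·x̄ₕ = 0.2305·5671.48 + 0.2740·4211.23 + 0.1915·1547.40 + 0.1708·4760.61 + 0.1332·7593.09 ≈ 4582.2107...
→ 4582.21.

4582.21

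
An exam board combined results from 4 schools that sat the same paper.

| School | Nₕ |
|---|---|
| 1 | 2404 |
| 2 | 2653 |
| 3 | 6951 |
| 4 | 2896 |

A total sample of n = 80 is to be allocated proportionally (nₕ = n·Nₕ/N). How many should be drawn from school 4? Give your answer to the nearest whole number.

16

N = 2404 + 2653 + 6951 + 2896 = 14904.
n_4 = 80·2896/14904 = 15.545... → 16.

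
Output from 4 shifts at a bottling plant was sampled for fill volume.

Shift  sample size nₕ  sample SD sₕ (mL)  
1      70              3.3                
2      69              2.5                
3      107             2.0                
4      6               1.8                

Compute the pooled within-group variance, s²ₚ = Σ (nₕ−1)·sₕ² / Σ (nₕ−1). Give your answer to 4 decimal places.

6.5186

Degrees of freedom: 69 + 68 + 106 + 5 = 248.
Σ(nₕ−1)sₕ² = 69·10.89 + 68·6.25 + 106·4 + 5·3.24 = 1616.61.
s²ₚ = 1616.61 / 248 = 6.518589... → 6.5186.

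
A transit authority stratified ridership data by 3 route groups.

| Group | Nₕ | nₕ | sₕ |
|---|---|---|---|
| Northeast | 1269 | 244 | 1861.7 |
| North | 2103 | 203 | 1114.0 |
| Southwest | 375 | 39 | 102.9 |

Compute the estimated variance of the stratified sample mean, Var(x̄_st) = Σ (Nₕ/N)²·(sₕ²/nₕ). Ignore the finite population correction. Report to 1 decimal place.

3557.6

N = 3747; Wₕ = Nₕ/N.
group Northeast: (1269/3747)²·1861.7²/244 = 1629.2414
group North: (2103/3747)²·1114.0²/203 = 1925.6861
group Southwest: (375/3747)²·102.9²/39 = 2.7193
Sum = 3557.6468 → 3557.6.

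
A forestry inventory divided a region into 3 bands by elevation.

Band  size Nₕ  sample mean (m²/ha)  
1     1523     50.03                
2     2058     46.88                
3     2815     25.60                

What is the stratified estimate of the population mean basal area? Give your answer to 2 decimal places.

x̄_st = (Σ Nₕx̄ₕ) / (Σ Nₕ) = (1523·50.03 + 2058·46.88 + 2815·25.60) / 6396
= 244738.73 / 6396 = 38.2643... → 38.26.

38.26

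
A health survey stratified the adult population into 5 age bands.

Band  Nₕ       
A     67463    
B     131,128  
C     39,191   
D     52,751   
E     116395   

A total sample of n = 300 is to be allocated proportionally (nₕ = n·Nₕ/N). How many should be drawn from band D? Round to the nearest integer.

Share of band D = 52751/406928 = 0.12963.
Allocate 300 × 0.12963 = 38.890... → 39.

39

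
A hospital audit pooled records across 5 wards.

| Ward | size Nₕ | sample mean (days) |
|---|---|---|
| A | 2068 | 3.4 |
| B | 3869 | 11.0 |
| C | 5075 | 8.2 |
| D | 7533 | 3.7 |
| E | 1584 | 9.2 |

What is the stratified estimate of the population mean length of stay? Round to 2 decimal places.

x̄_st = (Σ Nₕx̄ₕ) / (Σ Nₕ) = (2068·3.4 + 3869·11.0 + 5075·8.2 + 7533·3.7 + 1584·9.2) / 20129
= 133650.1 / 20129 = 6.6397... → 6.64.

6.64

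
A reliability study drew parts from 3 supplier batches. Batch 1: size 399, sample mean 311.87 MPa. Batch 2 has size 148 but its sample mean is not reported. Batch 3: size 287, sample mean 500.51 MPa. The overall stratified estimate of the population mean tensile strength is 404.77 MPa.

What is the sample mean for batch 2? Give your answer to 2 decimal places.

469.57

N = 399 + 148 + 287 = 834.
Overall total = μ·N = 404.77·834 = 337578.18.
Subtract the known strata: 399·311.87 + 287·500.51 = 268082.5.
Remaining total for batch 2: 337578.18 − 268082.5 = 69495.68.
Divide by its size: 69495.68 / 148 = 469.5654... → 469.57.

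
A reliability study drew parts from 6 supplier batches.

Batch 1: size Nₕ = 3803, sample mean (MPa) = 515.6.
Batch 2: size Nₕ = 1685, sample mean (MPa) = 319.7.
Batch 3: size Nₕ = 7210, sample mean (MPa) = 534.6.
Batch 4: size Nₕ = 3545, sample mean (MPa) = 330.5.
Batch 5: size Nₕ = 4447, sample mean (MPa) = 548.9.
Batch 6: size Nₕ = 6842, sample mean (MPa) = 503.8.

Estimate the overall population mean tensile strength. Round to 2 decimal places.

x̄_st = (Σ Nₕx̄ₕ) / (Σ Nₕ) = (3803·515.6 + 1685·319.7 + 7210·534.6 + 3545·330.5 + 4447·548.9 + 6842·503.8) / 27532
= 13413567.7 / 27532 = 487.1992... → 487.20.

487.20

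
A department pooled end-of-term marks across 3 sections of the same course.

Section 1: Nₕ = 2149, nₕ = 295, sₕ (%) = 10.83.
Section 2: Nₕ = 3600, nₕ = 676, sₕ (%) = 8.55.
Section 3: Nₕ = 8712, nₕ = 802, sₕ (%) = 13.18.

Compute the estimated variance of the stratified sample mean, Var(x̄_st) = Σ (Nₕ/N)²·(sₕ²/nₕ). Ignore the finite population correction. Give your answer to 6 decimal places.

N = 14461; Wₕ = Nₕ/N.
section 1: (2149/14461)²·10.83²/295 = 0.008780335
section 2: (3600/14461)²·8.55²/676 = 0.006701837
section 3: (8712/14461)²·13.18²/802 = 0.078613211
Sum = 0.094095383 → 0.094095.

0.094095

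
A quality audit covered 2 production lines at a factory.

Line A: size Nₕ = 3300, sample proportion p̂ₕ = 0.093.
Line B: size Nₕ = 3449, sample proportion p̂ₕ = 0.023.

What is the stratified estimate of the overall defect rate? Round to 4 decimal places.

0.0572

N = 3300 + 3449 = 6749.
Overall proportion = Σ (Nₕ/N)·p̂ₕ.
Σ Nₕp̂ₕ = 306.9 + 79.327 = 386.227.
386.227 / 6749 = 0.057227... → 0.0572.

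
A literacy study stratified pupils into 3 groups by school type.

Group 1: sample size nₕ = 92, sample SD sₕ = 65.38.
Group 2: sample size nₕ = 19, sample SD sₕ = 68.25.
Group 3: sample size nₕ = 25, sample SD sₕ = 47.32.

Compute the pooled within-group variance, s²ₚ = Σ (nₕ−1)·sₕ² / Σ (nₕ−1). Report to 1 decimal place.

3959.2

Degrees of freedom: 91 + 18 + 24 = 133.
Σ(nₕ−1)sₕ² = 91·4274.5444 + 18·4658.0625 + 24·2239.1824 = 526569.043.
s²ₚ = 526569.043 / 133 = 3959.166... → 3959.2.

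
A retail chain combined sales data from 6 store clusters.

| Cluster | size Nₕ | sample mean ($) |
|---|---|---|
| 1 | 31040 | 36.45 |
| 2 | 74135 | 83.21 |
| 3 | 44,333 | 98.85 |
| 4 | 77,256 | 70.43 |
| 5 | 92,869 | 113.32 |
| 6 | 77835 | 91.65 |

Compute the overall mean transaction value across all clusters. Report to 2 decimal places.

87.51

x̄_st = (Σ Nₕx̄ₕ) / (Σ Nₕ) = (31040·36.45 + 74135·83.21 + 44333·98.85 + 77256·70.43 + 92869·113.32 + 77835·91.65) / 397468
= 34781131.31 / 397468 = 87.5067... → 87.51.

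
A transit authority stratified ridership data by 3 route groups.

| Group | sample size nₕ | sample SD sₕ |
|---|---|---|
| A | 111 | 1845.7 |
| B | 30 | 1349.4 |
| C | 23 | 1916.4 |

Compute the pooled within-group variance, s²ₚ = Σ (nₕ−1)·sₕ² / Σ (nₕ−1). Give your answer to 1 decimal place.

Degrees of freedom: 110 + 29 + 22 = 161.
Σ(nₕ−1)sₕ² = 110·3406608.49 + 29·1820880.36 + 22·3672588.96 = 508329421.46.
s²ₚ = 508329421.46 / 161 = 3157325.599... → 3157325.6.

3157325.6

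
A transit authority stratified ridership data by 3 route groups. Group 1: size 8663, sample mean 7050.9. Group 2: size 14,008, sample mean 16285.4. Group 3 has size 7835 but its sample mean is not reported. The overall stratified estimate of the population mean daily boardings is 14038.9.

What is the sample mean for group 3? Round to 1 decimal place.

17748.9

N = 8663 + 14008 + 7835 = 30506.
Overall total = μ·N = 14038.9·30506 = 428270683.4.
Subtract the known strata: 8663·7050.9 + 14008·16285.4 = 289207829.9.
Remaining total for group 3: 428270683.4 − 289207829.9 = 139062853.5.
Divide by its size: 139062853.5 / 7835 = 17748.928... → 17748.9.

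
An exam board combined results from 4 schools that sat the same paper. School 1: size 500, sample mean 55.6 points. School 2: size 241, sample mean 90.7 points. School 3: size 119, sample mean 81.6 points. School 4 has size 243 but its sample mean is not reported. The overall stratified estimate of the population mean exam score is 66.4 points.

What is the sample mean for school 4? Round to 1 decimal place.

N = 500 + 241 + 119 + 243 = 1103.
Overall total = μ·N = 66.4·1103 = 73239.2.
Subtract the known strata: 500·55.6 + 241·90.7 + 119·81.6 = 59369.1.
Remaining total for school 4: 73239.2 − 59369.1 = 13870.1.
Divide by its size: 13870.1 / 243 = 57.079... → 57.1.

57.1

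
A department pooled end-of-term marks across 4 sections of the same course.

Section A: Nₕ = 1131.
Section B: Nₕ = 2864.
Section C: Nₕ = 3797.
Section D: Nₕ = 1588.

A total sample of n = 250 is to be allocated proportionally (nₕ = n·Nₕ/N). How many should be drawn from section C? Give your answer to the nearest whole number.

Share of section C = 3797/9380 = 0.40480.
Allocate 250 × 0.40480 = 101.199... → 101.

101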